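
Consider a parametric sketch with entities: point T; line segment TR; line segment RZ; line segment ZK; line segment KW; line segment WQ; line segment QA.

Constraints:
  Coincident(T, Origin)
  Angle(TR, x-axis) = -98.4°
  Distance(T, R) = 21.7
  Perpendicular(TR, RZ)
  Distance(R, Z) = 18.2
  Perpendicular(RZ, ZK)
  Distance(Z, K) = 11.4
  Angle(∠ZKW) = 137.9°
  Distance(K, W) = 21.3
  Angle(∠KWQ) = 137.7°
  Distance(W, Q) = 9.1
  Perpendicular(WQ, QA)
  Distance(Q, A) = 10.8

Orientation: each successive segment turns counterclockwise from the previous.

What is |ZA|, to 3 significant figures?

29.9

T is at the origin; TR runs at -98.4° with length 21.7, so R = (-3.17, -21.5). TR is perpendicular to RZ, so RZ runs at -8.40°; with |RZ| = 18.2, Z = (14.8, -24.1). RZ ⟂ ZK, so ZK runs at 81.6°; with |ZK| = 11.4, K = (16.5, -12.8). ∠ZKW = 137.9° gives KW at 124° from the x-axis; with |KW| = 21.3, W = (4.68, 4.87). ∠KWQ = 137.7° gives WQ at 166° from the x-axis; with |WQ| = 9.1, Q = (-4.15, 7.07). WQ is perpendicular to QA, so QA runs at -104°; with |QA| = 10.8, A = (-6.76, -3.41). Then |ZA| = |A − Z| = 29.9.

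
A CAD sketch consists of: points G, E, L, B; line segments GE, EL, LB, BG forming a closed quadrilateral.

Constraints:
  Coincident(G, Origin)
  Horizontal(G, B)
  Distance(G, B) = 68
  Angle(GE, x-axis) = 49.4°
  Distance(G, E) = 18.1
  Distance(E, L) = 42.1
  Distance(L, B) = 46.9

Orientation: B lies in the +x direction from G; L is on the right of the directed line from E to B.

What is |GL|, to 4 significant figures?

37.75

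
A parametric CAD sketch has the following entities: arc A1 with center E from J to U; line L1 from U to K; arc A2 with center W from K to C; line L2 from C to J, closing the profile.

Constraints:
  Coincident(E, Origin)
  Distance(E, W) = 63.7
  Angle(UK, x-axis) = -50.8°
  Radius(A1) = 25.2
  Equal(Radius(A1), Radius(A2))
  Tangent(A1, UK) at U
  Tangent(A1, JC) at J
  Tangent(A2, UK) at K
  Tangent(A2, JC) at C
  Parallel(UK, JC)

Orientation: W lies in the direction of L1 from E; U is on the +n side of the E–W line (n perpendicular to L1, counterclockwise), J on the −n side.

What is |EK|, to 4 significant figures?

68.50

Tangency of A1 to both parallel lines with radius 25.2 puts U and J at E ± 25.2·n: U = (19.53, 15.93), J = (-19.53, -15.93). Equal radii place K and C the same way about W: K = W + 25.2·n = (59.79, -33.44), C = W − 25.2·n = (20.73, -65.29). Then |EK| = |K − E| = 68.50.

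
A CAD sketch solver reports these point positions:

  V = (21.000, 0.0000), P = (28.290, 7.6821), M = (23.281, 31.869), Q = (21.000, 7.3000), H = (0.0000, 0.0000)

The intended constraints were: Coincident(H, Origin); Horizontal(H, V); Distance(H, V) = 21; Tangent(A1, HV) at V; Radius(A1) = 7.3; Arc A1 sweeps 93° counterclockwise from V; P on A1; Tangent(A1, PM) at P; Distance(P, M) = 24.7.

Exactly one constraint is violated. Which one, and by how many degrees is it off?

Tangent(A1, PM) at P — off by 8.70°.

H = (0.00, 0.00) ✓; H.y = 0.00, V.y = 0.00 ✓; |HV| = 21.00 ✓; ∠(QV, VH) = 90.00° ✓; |QV| = 7.300 ✓; bearing(Q→P) − bearing(Q→V) = 93.00° ✓; |QP| = 7.300 ✓; ∠(QP, PM) = 81.30° ✗; |PM| = 24.70 ✓.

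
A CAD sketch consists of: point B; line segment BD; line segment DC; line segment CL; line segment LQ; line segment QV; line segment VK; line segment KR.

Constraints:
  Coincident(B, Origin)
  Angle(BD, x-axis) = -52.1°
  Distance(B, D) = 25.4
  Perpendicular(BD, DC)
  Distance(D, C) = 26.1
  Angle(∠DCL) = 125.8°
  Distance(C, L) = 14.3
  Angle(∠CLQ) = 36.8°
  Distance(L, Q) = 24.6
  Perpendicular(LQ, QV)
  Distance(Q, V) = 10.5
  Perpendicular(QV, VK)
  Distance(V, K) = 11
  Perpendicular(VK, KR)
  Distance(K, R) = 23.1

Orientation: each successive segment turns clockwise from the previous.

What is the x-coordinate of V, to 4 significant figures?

8.002

∠CLQ = 36.8° gives LQ at 20.50° from the x-axis; with |LQ| = 24.6, Q = (4.325, -23.45). LQ is perpendicular to QV, so QV runs at -69.50°; with |QV| = 10.5, V = (8.002, -33.28). So V.x = 8.002.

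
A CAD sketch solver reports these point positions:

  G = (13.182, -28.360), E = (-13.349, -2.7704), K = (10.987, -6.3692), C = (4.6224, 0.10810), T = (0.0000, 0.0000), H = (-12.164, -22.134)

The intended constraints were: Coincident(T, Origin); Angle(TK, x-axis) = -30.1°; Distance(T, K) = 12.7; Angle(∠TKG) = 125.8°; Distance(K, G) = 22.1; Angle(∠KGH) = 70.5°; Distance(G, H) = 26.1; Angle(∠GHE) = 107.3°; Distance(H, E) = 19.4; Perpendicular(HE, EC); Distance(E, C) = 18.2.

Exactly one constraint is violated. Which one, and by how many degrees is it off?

Perpendicular(HE, EC) — off by 5.60°.

T = (0.00, 0.00) ✓; TK at -30.10° ✓; |TK| = 12.70 ✓; ∠TKG = 125.8° ✓; |KG| = 22.10 ✓; ∠KGH = 70.50° ✓; |GH| = 26.10 ✓; ∠GHE = 107.3° ✓; |HE| = 19.40 ✓; ∠(HE, EC) = 84.40° ✗; |EC| = 18.20 ✓.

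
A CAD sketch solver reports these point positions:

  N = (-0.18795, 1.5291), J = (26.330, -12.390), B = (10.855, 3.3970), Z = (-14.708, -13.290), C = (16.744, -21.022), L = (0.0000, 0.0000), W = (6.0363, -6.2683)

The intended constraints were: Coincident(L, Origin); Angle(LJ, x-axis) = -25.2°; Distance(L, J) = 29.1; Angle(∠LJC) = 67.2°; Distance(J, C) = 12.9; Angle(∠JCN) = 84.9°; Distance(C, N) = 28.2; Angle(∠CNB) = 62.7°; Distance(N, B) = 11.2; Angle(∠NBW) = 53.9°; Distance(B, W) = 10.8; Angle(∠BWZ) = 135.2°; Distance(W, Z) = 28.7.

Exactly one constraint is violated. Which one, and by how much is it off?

Distance(W, Z) = 28.7 — off by 6.80.

L = (0.00, 0.00) ✓; LJ at -25.20° ✓; |LJ| = 29.10 ✓; ∠LJC = 67.20° ✓; |JC| = 12.90 ✓; ∠JCN = 84.90° ✓; |CN| = 28.20 ✓; ∠CNB = 62.70° ✓; |NB| = 11.20 ✓; ∠NBW = 53.90° ✓; |BW| = 10.80 ✓; ∠BWZ = 135.2° ✓; |WZ| = 21.90 ✗.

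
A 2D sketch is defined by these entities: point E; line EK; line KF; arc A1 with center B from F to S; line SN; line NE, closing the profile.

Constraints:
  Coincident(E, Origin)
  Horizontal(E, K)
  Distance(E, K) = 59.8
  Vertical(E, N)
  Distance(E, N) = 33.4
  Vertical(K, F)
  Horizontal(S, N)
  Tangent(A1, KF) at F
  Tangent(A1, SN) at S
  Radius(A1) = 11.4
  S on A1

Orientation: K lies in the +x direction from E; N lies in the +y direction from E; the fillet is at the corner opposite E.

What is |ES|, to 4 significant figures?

58.81

E is at the origin; E and K share the same y with |EK| = 59.8 and K on the +x side, so K = (59.80, 0.000). E and N share the same x with |EN| = 33.4 and N on the +y side, so N = (0.000, 33.40). The virtual corner opposite E is at (59.80, 33.40). A1 meets KF tangentially, so BF is at right angles to KF and the tangent condition forces BS to be normal to SN, with radius 11.4, so the center B sits 11.4 in from both sides at B = (48.40, 22.00). That places the tangent points at F = (59.80, 22.00) on KF and S = (48.40, 33.40) on SN. Then |ES| = |S − E| = 58.81.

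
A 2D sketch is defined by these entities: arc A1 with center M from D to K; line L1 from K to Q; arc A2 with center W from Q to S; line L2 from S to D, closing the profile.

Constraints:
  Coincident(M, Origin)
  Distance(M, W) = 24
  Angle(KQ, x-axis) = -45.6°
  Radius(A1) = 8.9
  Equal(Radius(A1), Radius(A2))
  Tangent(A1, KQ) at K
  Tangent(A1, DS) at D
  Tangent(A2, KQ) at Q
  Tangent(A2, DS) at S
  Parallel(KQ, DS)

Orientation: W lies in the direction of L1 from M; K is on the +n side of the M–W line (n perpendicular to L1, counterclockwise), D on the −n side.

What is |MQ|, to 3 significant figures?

25.6

Tangency of A1 to both parallel lines with radius 8.9 puts K and D at M ± 8.9·n: K = (6.36, 6.23), D = (-6.36, -6.23). Equal radii place Q and S the same way about W: Q = W + 8.9·n = (23.2, -10.9), S = W − 8.9·n = (10.4, -23.4). Then |MQ| = |Q − M| = 25.6.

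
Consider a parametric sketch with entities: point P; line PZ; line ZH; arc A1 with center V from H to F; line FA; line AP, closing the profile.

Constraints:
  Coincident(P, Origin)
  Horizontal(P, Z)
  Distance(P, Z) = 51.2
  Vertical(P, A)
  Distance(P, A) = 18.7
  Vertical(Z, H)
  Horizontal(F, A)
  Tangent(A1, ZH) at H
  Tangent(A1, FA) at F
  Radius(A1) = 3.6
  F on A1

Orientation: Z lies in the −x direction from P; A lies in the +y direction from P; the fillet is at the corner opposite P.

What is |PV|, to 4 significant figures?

49.94

P is at the origin; P and Z share the same y with |PZ| = 51.2 and Z on the −x side, so Z = (-51.20, 0.000). P and A share the same x with |PA| = 18.7 and A on the +y side, so A = (0.000, 18.70). The virtual corner opposite P is at (-51.20, 18.70). Since A1 is tangent to ZH there, VH ⟂ ZH and the tangent condition forces VF to be normal to FA, with radius 3.6, so the center V sits 3.6 in from both sides at V = (-47.60, 15.10). Then |PV| = |V − P| = 49.94.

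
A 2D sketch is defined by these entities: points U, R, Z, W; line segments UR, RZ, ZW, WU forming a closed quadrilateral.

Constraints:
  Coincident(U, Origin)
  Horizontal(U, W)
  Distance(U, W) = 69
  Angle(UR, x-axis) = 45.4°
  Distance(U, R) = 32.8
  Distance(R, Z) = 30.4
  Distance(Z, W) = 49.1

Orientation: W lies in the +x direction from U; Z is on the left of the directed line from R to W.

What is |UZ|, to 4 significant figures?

63.16

U is at the origin; U and W share the same y with |UW| = 69.0 and W in +x, so W = (69.0, 0). UR runs at 45.4° with |UR| = 32.8, so R = (23.03, 23.35). Z is determined by |RZ| = 30.4 and |ZW| = 49.1 together: it lies at the intersection of circle(R, 30.4) and circle(W, 49.1). With |RW| = 51.56, the foot of the radical line on RW is 11.36 from R and the perpendicular offset is √(30.4² − 11.36²) = 28.20. Taking the left-of-RW solution: Z = (45.93, 43.34).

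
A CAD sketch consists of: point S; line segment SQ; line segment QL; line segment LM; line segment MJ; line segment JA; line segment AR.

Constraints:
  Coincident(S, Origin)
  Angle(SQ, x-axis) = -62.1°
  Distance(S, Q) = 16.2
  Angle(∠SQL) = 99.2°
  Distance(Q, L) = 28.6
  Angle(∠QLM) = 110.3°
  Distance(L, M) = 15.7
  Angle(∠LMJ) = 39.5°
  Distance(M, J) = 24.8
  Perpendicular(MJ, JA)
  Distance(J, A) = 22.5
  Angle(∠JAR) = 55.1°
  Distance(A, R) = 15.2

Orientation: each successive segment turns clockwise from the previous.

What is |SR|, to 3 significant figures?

38.2

MJ ⟂ JA, so JA runs at -83.1°; with |JA| = 22.5, A = (-1.13, -42.5). ∠JAR = 55.1° gives AR at 152° from the x-axis; with |AR| = 15.2, R = (-14.6, -35.3). Then |SR| = |R − S| = 38.2.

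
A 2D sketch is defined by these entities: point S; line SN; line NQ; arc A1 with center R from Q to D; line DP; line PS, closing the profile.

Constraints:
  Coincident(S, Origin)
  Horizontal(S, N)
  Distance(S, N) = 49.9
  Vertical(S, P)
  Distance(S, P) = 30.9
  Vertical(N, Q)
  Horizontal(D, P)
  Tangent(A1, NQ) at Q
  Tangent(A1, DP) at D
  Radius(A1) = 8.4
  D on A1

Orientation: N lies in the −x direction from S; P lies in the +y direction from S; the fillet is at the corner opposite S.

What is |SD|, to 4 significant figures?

51.74

S is at the origin; SN is horizontal with |SN| = 49.9 and N on the −x side, so N = (-49.90, 0.000). S and P share the same x with |SP| = 30.9 and P on the +y side, so P = (0.000, 30.90). The virtual corner opposite S is at (-49.90, 30.90). A1 meets NQ tangentially, so RQ is at right angles to NQ and the tangent condition forces RD to be normal to DP, with radius 8.4, so the center R sits 8.4 in from both sides at R = (-41.50, 22.50). That places the tangent points at Q = (-49.90, 22.50) on NQ and D = (-41.50, 30.90) on DP. Then |SD| = |D − S| = 51.74.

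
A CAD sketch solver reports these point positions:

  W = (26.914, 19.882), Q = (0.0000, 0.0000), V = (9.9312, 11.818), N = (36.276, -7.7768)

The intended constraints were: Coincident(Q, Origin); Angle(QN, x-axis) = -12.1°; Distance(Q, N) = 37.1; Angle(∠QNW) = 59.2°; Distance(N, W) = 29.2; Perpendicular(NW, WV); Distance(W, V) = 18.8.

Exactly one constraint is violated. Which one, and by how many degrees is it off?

Perpendicular(NW, WV) — off by 6.70°.

Q = (0.00, 0.00) ✓; QN at -12.10° ✓; |QN| = 37.10 ✓; ∠QNW = 59.20° ✓; |NW| = 29.20 ✓; ∠(NW, WV) = 96.70° ✗; |WV| = 18.80 ✓.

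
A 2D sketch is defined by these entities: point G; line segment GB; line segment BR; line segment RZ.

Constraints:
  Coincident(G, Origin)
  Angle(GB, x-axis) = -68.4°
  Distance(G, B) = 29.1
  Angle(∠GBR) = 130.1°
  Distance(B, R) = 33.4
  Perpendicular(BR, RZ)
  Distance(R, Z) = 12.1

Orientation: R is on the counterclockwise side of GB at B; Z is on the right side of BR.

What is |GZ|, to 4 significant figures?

62.45

∠GBR = 130.1°, so BR runs at -68.4° + (180° − 130.1°) = -18.50° from the x-axis; with |BR| = 33.4, R = B + 33.4·(cos -18.50°, sin -18.50°) = (42.39, -37.65). BR is perpendicular to RZ; with |RZ| = 12.1 on the right of BR, Z = R + 12.1·(-0.3173, -0.9483) = (38.55, -49.13). Then |GZ| = |Z − G| = 62.45.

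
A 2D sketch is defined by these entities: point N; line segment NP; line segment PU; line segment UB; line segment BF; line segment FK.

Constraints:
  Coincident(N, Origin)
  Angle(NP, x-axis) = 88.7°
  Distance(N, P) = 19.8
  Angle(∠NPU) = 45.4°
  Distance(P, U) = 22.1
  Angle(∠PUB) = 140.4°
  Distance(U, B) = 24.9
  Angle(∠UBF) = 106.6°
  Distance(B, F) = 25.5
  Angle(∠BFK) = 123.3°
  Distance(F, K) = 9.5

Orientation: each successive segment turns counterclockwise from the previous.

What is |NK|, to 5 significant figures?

28.129

∠UBF = 106.6° gives BF at -23.700° from the x-axis; with |BF| = 25.5, F = (4.6372, -30.320). ∠BFK = 123.3° gives FK at 33.000° from the x-axis; with |FK| = 9.5, K = (12.605, -25.146). Then |NK| = |K − N| = 28.129.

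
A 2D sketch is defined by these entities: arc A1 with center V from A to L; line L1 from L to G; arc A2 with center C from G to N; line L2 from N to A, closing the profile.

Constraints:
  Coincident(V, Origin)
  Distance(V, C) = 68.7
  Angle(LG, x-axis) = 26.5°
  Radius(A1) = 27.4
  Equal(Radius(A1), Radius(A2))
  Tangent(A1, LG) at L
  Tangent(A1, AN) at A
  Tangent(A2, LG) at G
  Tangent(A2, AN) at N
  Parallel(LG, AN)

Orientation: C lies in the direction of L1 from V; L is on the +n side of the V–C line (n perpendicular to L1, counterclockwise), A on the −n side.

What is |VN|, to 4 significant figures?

73.96

The slot axis is L1's direction at 26.5°, so u = (cos 26.5°, sin 26.5°) = (0.8949, 0.4462) and n = (−sin 26.5°, cos 26.5°) = (-0.4462, 0.8949). V is at the origin and C lies 68.7 along u from V, so C = 68.7·u = (61.48, 30.65). Tangency of A1 to both parallel lines with radius 27.4 puts L and A at V ± 27.4·n: L = (-12.23, 24.52), A = (12.23, -24.52). Equal radii place G and N the same way about C: G = C + 27.4·n = (49.26, 55.17), N = C − 27.4·n = (73.71, 6.133). Then |VN| = |N − V| = 73.96.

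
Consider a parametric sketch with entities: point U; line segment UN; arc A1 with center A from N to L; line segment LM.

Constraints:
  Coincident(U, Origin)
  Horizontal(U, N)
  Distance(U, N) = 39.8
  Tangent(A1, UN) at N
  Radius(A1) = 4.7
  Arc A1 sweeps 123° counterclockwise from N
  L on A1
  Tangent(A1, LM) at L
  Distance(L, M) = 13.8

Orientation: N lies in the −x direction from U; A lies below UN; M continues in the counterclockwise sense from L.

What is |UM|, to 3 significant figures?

40.8

U is at the origin; U and N share the same y with |UN| = 39.8 and N on the −x side, so N = (-39.8, 0.00). The tangent condition forces AN to be normal to UN, so A = N + (0, -4.7) = (-39.8, -4.70). On A1, N sits at bearing 90° from A; a 123° counterclockwise sweep puts L at bearing 213°, so L = A + 4.7·(cos 213°, sin 213°) = (-43.7, -7.26). Since A1 is tangent to LM there, AL ⟂ LM, so LM runs along (−sin 213°, cos 213°); with |LM| = 13.8, M = (-36.2, -18.8). Then |UM| = |M − U| = 40.8.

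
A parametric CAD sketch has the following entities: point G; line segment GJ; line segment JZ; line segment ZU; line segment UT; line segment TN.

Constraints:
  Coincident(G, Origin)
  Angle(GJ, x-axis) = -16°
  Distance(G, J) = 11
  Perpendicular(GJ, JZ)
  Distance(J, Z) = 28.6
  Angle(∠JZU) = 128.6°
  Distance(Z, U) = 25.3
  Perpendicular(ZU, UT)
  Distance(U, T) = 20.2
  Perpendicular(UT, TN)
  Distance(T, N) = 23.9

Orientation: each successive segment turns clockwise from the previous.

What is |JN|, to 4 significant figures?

19.36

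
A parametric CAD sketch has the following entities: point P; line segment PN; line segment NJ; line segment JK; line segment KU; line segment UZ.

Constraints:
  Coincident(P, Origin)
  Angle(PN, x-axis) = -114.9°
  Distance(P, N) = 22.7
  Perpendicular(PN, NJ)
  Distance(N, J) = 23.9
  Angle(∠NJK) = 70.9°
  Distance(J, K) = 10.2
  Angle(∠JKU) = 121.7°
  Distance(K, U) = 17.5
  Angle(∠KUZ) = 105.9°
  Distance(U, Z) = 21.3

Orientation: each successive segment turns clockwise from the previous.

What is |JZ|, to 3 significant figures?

31.0

∠JKU = 121.7° gives KU at -12.3° from the x-axis; with |KU| = 17.5, U = (-7.05, -6.92). ∠KUZ = 105.9° gives UZ at -86.4° from the x-axis; with |UZ| = 21.3, Z = (-5.71, -28.2). Then |JZ| = |Z − J| = 31.0.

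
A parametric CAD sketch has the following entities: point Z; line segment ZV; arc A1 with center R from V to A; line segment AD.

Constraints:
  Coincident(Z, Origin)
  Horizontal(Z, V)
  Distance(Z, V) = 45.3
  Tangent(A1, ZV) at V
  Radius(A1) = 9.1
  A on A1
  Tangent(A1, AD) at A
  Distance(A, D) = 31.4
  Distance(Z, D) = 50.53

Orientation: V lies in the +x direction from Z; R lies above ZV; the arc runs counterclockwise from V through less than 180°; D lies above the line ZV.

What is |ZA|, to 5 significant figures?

54.370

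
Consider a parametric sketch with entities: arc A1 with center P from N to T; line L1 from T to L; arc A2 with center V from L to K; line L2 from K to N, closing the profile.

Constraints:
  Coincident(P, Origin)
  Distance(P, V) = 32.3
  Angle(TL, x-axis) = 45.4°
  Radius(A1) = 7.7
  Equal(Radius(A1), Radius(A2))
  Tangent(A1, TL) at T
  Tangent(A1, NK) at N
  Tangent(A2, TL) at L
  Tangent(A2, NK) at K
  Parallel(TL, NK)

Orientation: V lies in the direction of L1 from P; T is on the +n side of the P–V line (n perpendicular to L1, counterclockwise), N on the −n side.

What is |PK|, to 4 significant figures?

33.21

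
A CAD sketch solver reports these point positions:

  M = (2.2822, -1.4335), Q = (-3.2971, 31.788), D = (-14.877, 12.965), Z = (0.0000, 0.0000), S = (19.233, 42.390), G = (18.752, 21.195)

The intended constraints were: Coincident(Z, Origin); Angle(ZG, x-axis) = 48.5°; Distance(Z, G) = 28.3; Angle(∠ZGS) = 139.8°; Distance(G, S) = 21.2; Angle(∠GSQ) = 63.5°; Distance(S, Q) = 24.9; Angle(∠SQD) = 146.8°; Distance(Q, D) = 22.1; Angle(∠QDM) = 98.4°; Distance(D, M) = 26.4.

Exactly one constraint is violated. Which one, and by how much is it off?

Distance(D, M) = 26.4 — off by 4.00.

Z = (0.00, 0.00) ✓; ZG at 48.50° ✓; |ZG| = 28.30 ✓; ∠ZGS = 139.8° ✓; |GS| = 21.20 ✓; ∠GSQ = 63.50° ✓; |SQ| = 24.90 ✓; ∠SQD = 146.8° ✓; |QD| = 22.10 ✓; ∠QDM = 98.40° ✓; |DM| = 22.40 ✗.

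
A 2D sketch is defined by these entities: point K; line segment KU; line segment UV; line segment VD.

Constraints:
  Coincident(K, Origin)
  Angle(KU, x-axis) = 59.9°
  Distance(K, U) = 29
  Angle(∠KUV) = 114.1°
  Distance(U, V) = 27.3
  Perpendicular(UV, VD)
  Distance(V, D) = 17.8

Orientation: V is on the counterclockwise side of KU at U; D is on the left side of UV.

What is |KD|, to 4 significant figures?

40.09

K is at the origin; KU runs at 59.9° with length 29.0, so U = 29.0·(cos 59.9°, sin 59.9°) = (14.54, 25.09). ∠KUV = 114.1°, so UV runs at 59.9° + (180° − 114.1°) = 125.8° from the x-axis; with |UV| = 27.3, V = U + 27.3·(cos 125.8°, sin 125.8°) = (-1.426, 47.23). The perpendicularity gives VD at right angles to UV; with |VD| = 17.8 on the left of UV, D = V + 17.8·(-0.8111, -0.5850) = (-15.86, 36.82). Then |KD| = |D − K| = 40.09.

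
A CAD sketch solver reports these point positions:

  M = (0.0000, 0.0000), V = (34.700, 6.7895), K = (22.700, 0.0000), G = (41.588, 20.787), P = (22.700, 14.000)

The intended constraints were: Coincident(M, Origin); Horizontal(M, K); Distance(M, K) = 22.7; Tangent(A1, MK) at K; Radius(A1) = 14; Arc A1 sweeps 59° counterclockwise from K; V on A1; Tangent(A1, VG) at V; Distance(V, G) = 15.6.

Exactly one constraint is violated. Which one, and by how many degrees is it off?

Tangent(A1, VG) at V — off by 4.80°.

M = (0.00, 0.00) ✓; M.y = 0.00, K.y = 0.00 ✓; |MK| = 22.70 ✓; ∠(PK, KM) = 90.00° ✓; |PK| = 14.00 ✓; bearing(P→V) − bearing(P→K) = 59.00° ✓; |PV| = 14.00 ✓; ∠(PV, VG) = 85.20° ✗; |VG| = 15.60 ✓.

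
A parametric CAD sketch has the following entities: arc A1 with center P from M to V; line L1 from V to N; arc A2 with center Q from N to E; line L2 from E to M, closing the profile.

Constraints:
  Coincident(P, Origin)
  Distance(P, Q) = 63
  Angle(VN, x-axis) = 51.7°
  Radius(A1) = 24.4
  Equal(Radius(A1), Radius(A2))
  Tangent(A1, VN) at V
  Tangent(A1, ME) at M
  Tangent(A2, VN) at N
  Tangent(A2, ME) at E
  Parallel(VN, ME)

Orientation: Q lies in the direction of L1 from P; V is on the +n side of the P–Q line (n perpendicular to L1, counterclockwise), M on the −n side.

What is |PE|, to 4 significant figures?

67.56

The slot axis is L1's direction at 51.7°, so u = (cos 51.7°, sin 51.7°) = (0.6198, 0.7848) and n = (−sin 51.7°, cos 51.7°) = (-0.7848, 0.6198). P is at the origin and Q lies 63.0 along u from P, so Q = 63.0·u = (39.05, 49.44). Tangency of A1 to both parallel lines with radius 24.4 puts V and M at P ± 24.4·n: V = (-19.15, 15.12), M = (19.15, -15.12). Equal radii place N and E the same way about Q: N = Q + 24.4·n = (19.90, 64.56), E = Q − 24.4·n = (58.19, 34.32). Then |PE| = |E − P| = 67.56.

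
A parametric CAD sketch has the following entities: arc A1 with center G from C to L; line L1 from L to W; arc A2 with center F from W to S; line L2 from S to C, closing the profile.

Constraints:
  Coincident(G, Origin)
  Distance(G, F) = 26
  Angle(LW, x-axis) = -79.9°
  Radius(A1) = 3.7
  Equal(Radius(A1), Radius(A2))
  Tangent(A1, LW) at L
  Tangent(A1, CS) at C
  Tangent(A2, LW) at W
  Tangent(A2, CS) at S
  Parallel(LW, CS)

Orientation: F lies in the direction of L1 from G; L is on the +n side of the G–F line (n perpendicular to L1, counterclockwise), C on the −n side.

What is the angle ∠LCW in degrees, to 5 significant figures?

74.113°

The slot axis is L1's direction at -79.9°, so u = (cos -79.9°, sin -79.9°) = (0.17537, -0.98450) and n = (−sin -79.9°, cos -79.9°) = (0.98450, 0.17537). G is at the origin and F lies 26.0 along u from G, so F = 26.0·u = (4.5595, -25.597). Tangency of A1 to both parallel lines with radius 3.7 puts L and C at G ± 3.7·n: L = (3.6427, 0.64886), C = (-3.6427, -0.64886). Equal radii place W and S the same way about F: W = F + 3.7·n = (8.2022, -24.948), S = F − 3.7·n = (0.91687, -26.246). Then cos ∠LCW = CL·CW / (|CL||CW|), giving 74.113°.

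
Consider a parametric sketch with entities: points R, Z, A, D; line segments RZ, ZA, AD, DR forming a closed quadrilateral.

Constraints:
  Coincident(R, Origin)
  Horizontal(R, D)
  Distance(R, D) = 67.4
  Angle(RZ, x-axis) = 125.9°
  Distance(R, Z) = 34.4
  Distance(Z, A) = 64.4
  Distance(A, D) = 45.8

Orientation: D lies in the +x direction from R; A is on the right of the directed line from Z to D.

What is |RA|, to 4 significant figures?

30.88

R is at the origin; RD is horizontal with |RD| = 67.4 and D in +x, so D = (67.4, 0). RZ runs at 125.9° with |RZ| = 34.4, so Z = (-20.17, 27.87). A is determined by |ZA| = 64.4 and |AD| = 45.8 together: it lies at the intersection of circle(Z, 64.4) and circle(D, 45.8). With |ZD| = 91.90, the foot of the radical line on ZD is 57.10 from Z and the perpendicular offset is √(64.4² − 57.10²) = 29.78. Taking the right-of-ZD solution: A = (25.21, -17.83).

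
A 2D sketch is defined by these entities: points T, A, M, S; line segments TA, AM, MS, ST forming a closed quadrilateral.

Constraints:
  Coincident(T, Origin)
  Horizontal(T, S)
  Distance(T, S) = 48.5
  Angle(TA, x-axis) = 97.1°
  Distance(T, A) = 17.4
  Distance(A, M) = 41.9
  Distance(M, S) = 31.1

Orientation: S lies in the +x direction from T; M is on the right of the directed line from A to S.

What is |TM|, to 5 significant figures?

27.896

Checks: |AM| = 41.90 ✓; |MS| = 31.10 ✓.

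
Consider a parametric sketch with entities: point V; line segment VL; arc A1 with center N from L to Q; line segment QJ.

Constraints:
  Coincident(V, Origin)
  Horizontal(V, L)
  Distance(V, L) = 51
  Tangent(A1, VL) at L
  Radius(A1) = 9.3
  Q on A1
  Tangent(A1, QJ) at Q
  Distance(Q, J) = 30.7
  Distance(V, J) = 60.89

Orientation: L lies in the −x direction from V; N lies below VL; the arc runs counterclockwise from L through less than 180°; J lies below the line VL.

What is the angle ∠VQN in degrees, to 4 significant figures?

14.44°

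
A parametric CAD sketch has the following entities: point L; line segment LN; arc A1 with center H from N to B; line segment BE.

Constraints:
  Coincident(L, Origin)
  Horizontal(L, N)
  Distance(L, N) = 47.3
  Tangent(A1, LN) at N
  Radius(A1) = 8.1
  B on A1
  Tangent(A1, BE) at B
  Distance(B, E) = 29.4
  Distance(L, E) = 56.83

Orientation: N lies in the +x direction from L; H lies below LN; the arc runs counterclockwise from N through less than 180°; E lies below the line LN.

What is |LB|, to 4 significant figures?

40.23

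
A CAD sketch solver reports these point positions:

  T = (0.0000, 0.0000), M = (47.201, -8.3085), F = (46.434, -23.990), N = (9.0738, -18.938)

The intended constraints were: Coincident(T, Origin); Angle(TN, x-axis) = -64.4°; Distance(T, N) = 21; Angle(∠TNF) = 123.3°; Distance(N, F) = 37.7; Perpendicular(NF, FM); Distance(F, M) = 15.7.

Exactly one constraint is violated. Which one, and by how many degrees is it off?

Perpendicular(NF, FM) — off by 4.90°.

T = (0.00, 0.00) ✓; TN at -64.40° ✓; |TN| = 21.00 ✓; ∠TNF = 123.3° ✓; |NF| = 37.70 ✓; ∠(NF, FM) = 94.90° ✗; |FM| = 15.70 ✓.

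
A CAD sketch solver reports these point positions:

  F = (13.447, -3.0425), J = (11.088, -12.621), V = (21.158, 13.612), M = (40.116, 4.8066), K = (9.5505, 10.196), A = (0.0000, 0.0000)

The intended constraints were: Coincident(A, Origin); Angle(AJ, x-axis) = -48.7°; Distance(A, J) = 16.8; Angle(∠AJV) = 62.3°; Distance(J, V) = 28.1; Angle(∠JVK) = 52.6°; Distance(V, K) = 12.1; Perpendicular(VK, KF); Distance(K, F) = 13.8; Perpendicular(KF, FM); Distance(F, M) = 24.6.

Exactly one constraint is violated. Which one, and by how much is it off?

Distance(F, M) = 24.6 — off by 3.20.

A = (0.00, 0.00) ✓; AJ at -48.70° ✓; |AJ| = 16.80 ✓; ∠AJV = 62.30° ✓; |JV| = 28.10 ✓; ∠JVK = 52.60° ✓; |VK| = 12.10 ✓; ∠(VK, KF) = 90.00° ✓; |KF| = 13.80 ✓; ∠(KF, FM) = 90.00° ✓; |FM| = 27.80 ✗.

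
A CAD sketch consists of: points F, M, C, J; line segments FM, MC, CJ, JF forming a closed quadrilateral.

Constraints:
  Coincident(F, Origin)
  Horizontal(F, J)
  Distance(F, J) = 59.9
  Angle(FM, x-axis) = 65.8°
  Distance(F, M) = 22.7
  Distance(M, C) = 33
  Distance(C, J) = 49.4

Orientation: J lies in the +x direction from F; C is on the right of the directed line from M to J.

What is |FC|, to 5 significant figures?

17.118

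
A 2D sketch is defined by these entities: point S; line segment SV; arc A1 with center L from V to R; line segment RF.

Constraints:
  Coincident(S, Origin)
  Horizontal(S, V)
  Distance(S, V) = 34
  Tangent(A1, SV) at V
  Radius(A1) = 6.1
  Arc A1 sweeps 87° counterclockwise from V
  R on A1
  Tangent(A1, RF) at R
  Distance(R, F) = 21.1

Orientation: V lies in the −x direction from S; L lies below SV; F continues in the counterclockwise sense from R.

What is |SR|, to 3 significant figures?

40.5

S is at the origin; S and V share the same y with |SV| = 34.0 and V on the −x side, so V = (-34.0, 0.00). Since A1 is tangent to SV there, LV ⟂ SV, so L = V + (0, -6.1) = (-34.0, -6.10). On A1, V sits at bearing 90° from L; an 87° counterclockwise sweep puts R at bearing 177°, so R = L + 6.1·(cos 177°, sin 177°) = (-40.1, -5.78). Then |SR| = |R − S| = 40.5.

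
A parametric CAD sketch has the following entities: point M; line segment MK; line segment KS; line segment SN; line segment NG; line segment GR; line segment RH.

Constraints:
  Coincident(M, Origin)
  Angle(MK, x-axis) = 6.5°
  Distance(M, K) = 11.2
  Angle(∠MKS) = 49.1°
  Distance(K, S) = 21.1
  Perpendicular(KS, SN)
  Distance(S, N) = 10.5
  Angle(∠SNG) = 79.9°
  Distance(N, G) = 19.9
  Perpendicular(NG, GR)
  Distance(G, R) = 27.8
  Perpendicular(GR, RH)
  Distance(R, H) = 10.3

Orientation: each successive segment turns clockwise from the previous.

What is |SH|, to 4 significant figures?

19.11

M is at the origin; MK runs at 6.5° with length 11.2, so K = (11.13, 1.268). ∠MKS = 49.1° gives KS at -124.4° from the x-axis; with |KS| = 21.1, S = (-0.7928, -16.14). The perpendicularity gives SN at right angles to KS, so SN runs at 145.6°; with |SN| = 10.5, N = (-9.456, -10.21). ∠SNG = 79.9° gives NG at 45.50° from the x-axis; with |NG| = 19.9, G = (4.492, 3.984). NG is perpendicular to GR, so GR runs at -44.50°; with |GR| = 27.8, R = (24.32, -15.50). GR is perpendicular to RH, so RH runs at -134.5°; with |RH| = 10.3, H = (17.10, -22.85). Then |SH| = |H − S| = 19.11.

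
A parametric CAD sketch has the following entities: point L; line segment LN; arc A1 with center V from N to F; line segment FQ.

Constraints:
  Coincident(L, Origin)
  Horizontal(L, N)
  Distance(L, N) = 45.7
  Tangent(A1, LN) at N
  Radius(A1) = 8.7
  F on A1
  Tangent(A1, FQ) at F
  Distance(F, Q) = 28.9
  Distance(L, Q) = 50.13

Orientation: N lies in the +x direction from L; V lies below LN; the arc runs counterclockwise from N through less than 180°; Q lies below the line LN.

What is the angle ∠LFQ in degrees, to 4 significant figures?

96.40°

Checks: |VF| = 8.700 ✓; ∠(VF, FQ) = 90.00° ✓; |FQ| = 28.90 ✓; |LQ| = 50.13 ✓.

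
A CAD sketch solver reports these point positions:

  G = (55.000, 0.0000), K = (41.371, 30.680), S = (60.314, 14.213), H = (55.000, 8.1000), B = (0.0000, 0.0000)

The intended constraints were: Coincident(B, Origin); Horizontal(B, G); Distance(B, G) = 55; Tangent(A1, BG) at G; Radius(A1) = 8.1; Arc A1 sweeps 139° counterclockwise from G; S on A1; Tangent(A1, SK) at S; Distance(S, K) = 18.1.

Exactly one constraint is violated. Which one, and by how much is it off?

Distance(S, K) = 18.1 — off by 7.00.

B = (0.00, 0.00) ✓; B.y = 0.00, G.y = 0.00 ✓; |BG| = 55.00 ✓; ∠(HG, GB) = 90.00° ✓; |HG| = 8.100 ✓; bearing(H→S) − bearing(H→G) = 139.0° ✓; |HS| = 8.100 ✓; ∠(HS, SK) = 90.00° ✓; |SK| = 25.10 ✗.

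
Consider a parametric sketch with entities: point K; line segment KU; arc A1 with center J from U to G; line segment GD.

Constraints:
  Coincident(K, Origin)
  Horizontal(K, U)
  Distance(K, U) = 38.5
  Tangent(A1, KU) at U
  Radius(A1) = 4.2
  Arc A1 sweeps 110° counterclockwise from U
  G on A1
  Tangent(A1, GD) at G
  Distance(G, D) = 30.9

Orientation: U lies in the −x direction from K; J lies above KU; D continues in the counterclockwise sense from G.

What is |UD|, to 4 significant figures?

35.30

K is at the origin; K and U share the same y with |KU| = 38.5 and U on the −x side, so U = (-38.50, 0.000). A1 meets KU tangentially, so JU is at right angles to KU, so J = U + (0, 4.2) = (-38.50, 4.200). On A1, U sits at bearing -90° from J; a 110° counterclockwise sweep puts G at bearing 20°, so G = J + 4.2·(cos 20°, sin 20°) = (-34.55, 5.636). Tangency of A1 to GD means the radius JG is perpendicular to GD, so GD runs along (−sin 20°, cos 20°); with |GD| = 30.9, D = (-45.12, 34.67). Then |UD| = |D − U| = 35.30.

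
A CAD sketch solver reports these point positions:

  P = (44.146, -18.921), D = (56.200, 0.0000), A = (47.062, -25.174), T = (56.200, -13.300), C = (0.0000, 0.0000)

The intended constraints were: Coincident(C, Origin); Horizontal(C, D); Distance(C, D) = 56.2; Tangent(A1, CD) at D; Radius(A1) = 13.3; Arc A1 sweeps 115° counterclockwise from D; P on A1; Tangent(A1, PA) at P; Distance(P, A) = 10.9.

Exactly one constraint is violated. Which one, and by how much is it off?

Distance(P, A) = 10.9 — off by 4.00.

C = (0.00, 0.00) ✓; C.y = 0.00, D.y = 0.00 ✓; |CD| = 56.20 ✓; ∠(TD, DC) = 90.00° ✓; |TD| = 13.30 ✓; bearing(T→P) − bearing(T→D) = 115.0° ✓; |TP| = 13.30 ✓; ∠(TP, PA) = 90.00° ✓; |PA| = 6.899 ✗.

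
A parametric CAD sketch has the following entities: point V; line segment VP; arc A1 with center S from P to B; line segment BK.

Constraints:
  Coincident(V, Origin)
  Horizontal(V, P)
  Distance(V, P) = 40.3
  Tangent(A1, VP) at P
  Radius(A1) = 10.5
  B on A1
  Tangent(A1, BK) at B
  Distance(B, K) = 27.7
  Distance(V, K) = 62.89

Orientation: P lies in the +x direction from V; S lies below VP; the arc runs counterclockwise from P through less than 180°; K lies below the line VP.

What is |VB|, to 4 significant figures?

36.43

Checks: |SB| = 10.50 ✓; ∠(SB, BK) = 90.00° ✓; |BK| = 27.70 ✓; |VK| = 62.89 ✓.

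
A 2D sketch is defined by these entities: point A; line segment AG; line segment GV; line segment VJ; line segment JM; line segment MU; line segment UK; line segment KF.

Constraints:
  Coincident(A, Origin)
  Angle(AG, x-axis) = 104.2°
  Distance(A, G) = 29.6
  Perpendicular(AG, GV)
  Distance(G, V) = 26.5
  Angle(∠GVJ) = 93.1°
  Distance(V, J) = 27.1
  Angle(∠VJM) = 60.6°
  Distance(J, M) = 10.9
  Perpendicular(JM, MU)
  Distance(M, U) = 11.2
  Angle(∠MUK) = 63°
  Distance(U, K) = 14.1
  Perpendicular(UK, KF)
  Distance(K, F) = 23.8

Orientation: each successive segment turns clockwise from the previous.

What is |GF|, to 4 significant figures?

39.74

A is at the origin; AG runs at 104.2° with length 29.6, so G = (-7.261, 28.70). The perpendicularity gives GV at right angles to AG, so GV runs at 14.20°; with |GV| = 26.5, V = (18.43, 35.20). ∠GVJ = 93.1° gives VJ at -72.70° from the x-axis; with |VJ| = 27.1, J = (26.49, 9.322). ∠VJM = 60.6° gives JM at 167.9° from the x-axis; with |JM| = 10.9, M = (15.83, 11.61). JM ⟂ MU, so MU runs at 77.90°; with |MU| = 11.2, U = (18.18, 22.56). ∠MUK = 63.0° gives UK at -39.10° from the x-axis; with |UK| = 14.1, K = (29.12, 13.67). The perpendicularity gives KF at right angles to UK, so KF runs at -129.1°; with |KF| = 23.8, F = (14.11, -4.804). Then |GF| = |F − G| = 39.74.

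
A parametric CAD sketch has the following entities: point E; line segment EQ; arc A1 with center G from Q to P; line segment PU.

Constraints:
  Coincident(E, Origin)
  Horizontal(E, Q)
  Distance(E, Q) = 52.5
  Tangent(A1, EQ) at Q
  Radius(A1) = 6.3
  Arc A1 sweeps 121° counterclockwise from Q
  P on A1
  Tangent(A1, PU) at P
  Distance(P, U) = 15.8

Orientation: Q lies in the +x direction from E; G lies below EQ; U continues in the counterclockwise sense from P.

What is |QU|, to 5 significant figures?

23.250

E is at the origin; E and Q share the same y with |EQ| = 52.5 and Q on the +x side, so Q = (52.500, 0.0000). A1 meets EQ tangentially, so GQ is at right angles to EQ, so G = Q + (0, -6.3) = (52.500, -6.3000). On A1, Q sits at bearing 90° from G; a 121° counterclockwise sweep puts P at bearing 211°, so P = G + 6.3·(cos 211°, sin 211°) = (47.100, -9.5447). The tangent condition forces GP to be normal to PU, so PU runs along (−sin 211°, cos 211°); with |PU| = 15.8, U = (55.237, -23.088). Then |QU| = |U − Q| = 23.250.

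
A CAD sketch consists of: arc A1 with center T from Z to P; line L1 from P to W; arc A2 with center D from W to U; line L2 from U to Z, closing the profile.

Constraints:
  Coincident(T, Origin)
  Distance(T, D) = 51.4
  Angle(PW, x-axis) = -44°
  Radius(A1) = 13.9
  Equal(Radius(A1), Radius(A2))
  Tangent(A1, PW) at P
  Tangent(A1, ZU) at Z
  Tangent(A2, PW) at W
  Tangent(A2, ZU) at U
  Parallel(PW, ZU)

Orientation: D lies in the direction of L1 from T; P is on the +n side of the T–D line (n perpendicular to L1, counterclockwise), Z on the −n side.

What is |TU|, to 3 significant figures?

53.2

Tangency of A1 to both parallel lines with radius 13.9 puts P and Z at T ± 13.9·n: P = (9.66, 10.0), Z = (-9.66, -10.0). Equal radii place W and U the same way about D: W = D + 13.9·n = (46.6, -25.7), U = D − 13.9·n = (27.3, -45.7). Then |TU| = |U − T| = 53.2.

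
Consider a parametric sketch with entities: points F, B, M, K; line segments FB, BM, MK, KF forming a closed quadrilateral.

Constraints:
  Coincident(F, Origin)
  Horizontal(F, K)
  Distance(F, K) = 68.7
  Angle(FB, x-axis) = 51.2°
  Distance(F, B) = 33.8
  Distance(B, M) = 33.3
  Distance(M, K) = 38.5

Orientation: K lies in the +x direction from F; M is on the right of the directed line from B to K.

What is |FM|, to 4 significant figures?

31.12

Checks: |BM| = 33.30 ✓; |MK| = 38.50 ✓.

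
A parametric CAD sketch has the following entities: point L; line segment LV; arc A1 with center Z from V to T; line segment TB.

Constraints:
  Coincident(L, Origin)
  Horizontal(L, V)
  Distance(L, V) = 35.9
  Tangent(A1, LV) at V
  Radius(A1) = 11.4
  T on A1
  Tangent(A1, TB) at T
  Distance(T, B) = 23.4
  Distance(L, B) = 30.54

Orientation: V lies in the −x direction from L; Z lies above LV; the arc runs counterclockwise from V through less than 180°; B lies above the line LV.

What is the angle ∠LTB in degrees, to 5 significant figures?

75.116°

Checks: ∠(ZV, VL) = 90.00° ✓; |ZT| = 11.40 ✓; ∠(ZT, TB) = 90.00° ✓; |TB| = 23.40 ✓; |LB| = 30.54 ✓.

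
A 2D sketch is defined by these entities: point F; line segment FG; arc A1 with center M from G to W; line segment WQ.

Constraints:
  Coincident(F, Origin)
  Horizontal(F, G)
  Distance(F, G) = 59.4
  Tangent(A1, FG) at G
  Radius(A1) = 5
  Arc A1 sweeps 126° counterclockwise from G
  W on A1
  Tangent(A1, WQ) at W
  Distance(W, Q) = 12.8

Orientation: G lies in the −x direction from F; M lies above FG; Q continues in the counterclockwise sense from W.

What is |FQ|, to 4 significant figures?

65.49

F is at the origin; FG is horizontal with |FG| = 59.4 and G on the −x side, so G = (-59.40, 0.000). Since A1 is tangent to FG there, MG ⟂ FG, so M = G + (0, 5) = (-59.40, 5.000). On A1, G sits at bearing -90° from M; a 126° counterclockwise sweep puts W at bearing 36°, so W = M + 5.0·(cos 36°, sin 36°) = (-55.35, 7.939). Tangency of A1 to WQ means the radius MW is perpendicular to WQ, so WQ runs along (−sin 36°, cos 36°); with |WQ| = 12.8, Q = (-62.88, 18.29). Then |FQ| = |Q − F| = 65.49.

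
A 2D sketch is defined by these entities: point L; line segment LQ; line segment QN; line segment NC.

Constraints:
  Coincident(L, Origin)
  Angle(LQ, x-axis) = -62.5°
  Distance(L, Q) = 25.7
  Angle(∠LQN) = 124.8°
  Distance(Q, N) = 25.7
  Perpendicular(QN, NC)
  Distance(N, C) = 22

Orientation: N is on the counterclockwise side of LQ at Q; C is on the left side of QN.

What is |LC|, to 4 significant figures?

40.38

∠LQN = 124.8°, so QN runs at -62.5° + (180° − 124.8°) = -7.300° from the x-axis; with |QN| = 25.7, N = Q + 25.7·(cos -7.300°, sin -7.300°) = (37.36, -26.06). QN is perpendicular to NC; with |NC| = 22.0 on the left of QN, C = N + 22.0·(0.1271, 0.9919) = (40.15, -4.240). Then |LC| = |C − L| = 40.38.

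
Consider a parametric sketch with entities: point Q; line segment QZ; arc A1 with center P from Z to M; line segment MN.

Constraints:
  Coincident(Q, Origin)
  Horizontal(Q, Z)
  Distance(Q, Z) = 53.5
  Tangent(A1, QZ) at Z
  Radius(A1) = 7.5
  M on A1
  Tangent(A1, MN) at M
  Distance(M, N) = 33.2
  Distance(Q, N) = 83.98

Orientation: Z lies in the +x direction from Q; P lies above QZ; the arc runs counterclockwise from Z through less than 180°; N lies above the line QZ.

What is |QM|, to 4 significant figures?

59.86

Checks: |PM| = 7.500 ✓; ∠(PM, MN) = 90.00° ✓; |MN| = 33.20 ✓; |QN| = 83.98 ✓.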